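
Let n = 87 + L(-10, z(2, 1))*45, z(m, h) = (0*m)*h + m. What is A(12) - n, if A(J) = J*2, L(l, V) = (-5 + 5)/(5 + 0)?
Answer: -63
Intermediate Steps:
z(m, h) = m (z(m, h) = 0*h + m = 0 + m = m)
L(l, V) = 0 (L(l, V) = 0/5 = 0*(⅕) = 0)
n = 87 (n = 87 + 0*45 = 87 + 0 = 87)
A(J) = 2*J
A(12) - n = 2*12 - 1*87 = 24 - 87 = -63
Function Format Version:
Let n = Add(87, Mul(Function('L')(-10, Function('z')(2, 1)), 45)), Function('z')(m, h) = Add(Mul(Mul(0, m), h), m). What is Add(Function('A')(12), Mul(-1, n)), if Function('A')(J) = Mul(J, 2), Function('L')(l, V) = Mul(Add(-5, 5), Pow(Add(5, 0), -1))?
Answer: -63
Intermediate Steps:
Function('z')(m, h) = m (Function('z')(m, h) = Add(Mul(0, h), m) = Add(0, m) = m)
Function('L')(l, V) = 0 (Function('L')(l, V) = Mul(0, Pow(5, -1)) = Mul(0, Rational(1, 5)) = 0)
n = 87 (n = Add(87, Mul(0, 45)) = Add(87, 0) = 87)
Function('A')(J) = Mul(2, J)
Add(Function('A')(12), Mul(-1, n)) = Add(Mul(2, 12), Mul(-1, 87)) = Add(24, -87) = -63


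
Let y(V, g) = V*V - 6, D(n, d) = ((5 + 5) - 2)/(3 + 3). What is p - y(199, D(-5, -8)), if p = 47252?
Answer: 7657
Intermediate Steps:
D(n, d) = 4/3 (D(n, d) = (10 - 2)/6 = 8*(1/6) = 4/3)
y(V, g) = -6 + V**2 (y(V, g) = V**2 - 6 = -6 + V**2)
p - y(199, D(-5, -8)) = 47252 - (-6 + 199**2) = 47252 - (-6 + 39601) = 47252 - 1*39595 = 47252 - 39595 = 7657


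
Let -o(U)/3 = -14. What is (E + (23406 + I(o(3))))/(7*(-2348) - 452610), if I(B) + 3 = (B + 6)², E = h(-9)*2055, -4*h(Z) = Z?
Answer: -121323/1876184 ≈ -0.064665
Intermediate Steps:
h(Z) = -Z/4
o(U) = 42 (o(U) = -3*(-14) = 42)
E = 18495/4 (E = -¼*(-9)*2055 = (9/4)*2055 = 18495/4 ≈ 4623.8)
I(B) = -3 + (6 + B)² (I(B) = -3 + (B + 6)² = -3 + (6 + B)²)
(E + (23406 + I(o(3))))/(7*(-2348) - 452610) = (18495/4 + (23406 + (-3 + (6 + 42)²)))/(7*(-2348) - 452610) = (18495/4 + (23406 + (-3 + 48²)))/(-16436 - 452610) = (18495/4 + (23406 + (-3 + 2304)))/(-469046) = (18495/4 + (23406 + 2301))*(-1/469046) = (18495/4 + 25707)*(-1/469046) = (121323/4)*(-1/469046) = -121323/1876184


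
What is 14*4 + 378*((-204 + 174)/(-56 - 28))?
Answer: 191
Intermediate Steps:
14*4 + 378*((-204 + 174)/(-56 - 28)) = 56 + 378*(-30/(-84)) = 56 + 378*(-30*(-1/84)) = 56 + 378*(5/14) = 56 + 135 = 191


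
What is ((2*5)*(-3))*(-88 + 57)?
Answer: 930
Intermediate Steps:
((2*5)*(-3))*(-88 + 57) = (10*(-3))*(-31) = -30*(-31) = 930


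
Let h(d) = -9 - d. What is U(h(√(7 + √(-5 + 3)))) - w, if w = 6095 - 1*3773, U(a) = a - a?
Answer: -2322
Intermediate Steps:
U(a) = 0
w = 2322 (w = 6095 - 3773 = 2322)
U(h(√(7 + √(-5 + 3)))) - w = 0 - 1*2322 = 0 - 2322 = -2322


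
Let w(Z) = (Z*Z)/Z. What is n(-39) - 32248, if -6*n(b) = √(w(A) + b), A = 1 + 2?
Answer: -32248 - I ≈ -32248.0 - 1.0*I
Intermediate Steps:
A = 3
w(Z) = Z (w(Z) = Z²/Z = Z)
n(b) = -√(3 + b)/6
n(-39) - 32248 = -√(3 - 39)/6 - 32248 = -I - 32248 = -32248 - I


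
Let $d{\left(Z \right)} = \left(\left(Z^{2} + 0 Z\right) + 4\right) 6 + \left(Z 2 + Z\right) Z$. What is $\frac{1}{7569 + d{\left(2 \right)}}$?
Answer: $\frac{1}{7629} \approx 0.00013108$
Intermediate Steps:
$d{\left(Z \right)} = 24 + 9 Z^{2}$ ($d{\left(Z \right)} = \left(\left(Z^{2} + 0\right) + 4\right) 6 + \left(2 Z + Z\right) Z = \left(Z^{2} + 4\right) 6 + 3 Z Z = \left(4 + Z^{2}\right) 6 + 3 Z^{2} = \left(24 + 6 Z^{2}\right) + 3 Z^{2} = 24 + 9 Z^{2}$)
$\frac{1}{7569 + d{\left(2 \right)}} = \frac{1}{7569 + \left(24 + 9 \cdot 2^{2}\right)} = \frac{1}{7569 + \left(24 + 9 \cdot 4\right)} = \frac{1}{7569 + \left(24 + 36\right)} = \frac{1}{7569 + 60} = \frac{1}{7629}$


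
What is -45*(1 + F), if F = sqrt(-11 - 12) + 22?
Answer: -1035 - 45*I*sqrt(23) ≈ -1035.0 - 215.81*I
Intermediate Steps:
F = 22 + I*sqrt(23) (F = sqrt(-23) + 22 = I*sqrt(23) + 22 = 22 + I*sqrt(23) ≈ 22.0 + 4.7958*I)
-45*(1 + F) = -45*(1 + (22 + I*sqrt(23))) = -45*(23 + I*sqrt(23)) = -1035 - 45*I*sqrt(23)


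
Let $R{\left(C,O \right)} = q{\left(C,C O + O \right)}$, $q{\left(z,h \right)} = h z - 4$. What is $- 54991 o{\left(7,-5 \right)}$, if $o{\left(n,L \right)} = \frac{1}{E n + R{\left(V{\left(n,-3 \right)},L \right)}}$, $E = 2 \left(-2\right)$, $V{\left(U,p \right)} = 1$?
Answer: $\frac{54991}{42} \approx 1309.3$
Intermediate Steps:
$E = -4$
$q{\left(z,h \right)} = -4 + h z$
$R{\left(C,O \right)} = -4 + C \left(O + C O\right)$ ($R{\left(C,O \right)} = -4 + \left(C O + O\right) C = -4 + \left(O + C O\right) C = -4 + C \left(O + C O\right)$)
$o{\left(n,L \right)} = \frac{1}{-4 - 4 n + 2 L}$ ($o{\left(n,L \right)} = \frac{1}{- 4 n + \left(-4 + 1 L \left(1 + 1\right)\right)} = \frac{1}{- 4 n + \left(-4 + 1 L 2\right)} = \frac{1}{- 4 n + \left(-4 + 2 L\right)} = \frac{1}{-4 - 4 n + 2 L}$)
$- 54991 o{\left(7,-5 \right)} = - 54991 \left(- \frac{1}{4 - -10 + 4 \cdot 7}\right) = - 54991 \left(- \frac{1}{4 + 10 + 28}\right) = - 54991 \left(- \frac{1}{42}\right) = - 54991 \left(\left(-1\right) \frac{1}{42}\right) = \left(-54991\right) \left(- \frac{1}{42}\right) = \frac{54991}{42}$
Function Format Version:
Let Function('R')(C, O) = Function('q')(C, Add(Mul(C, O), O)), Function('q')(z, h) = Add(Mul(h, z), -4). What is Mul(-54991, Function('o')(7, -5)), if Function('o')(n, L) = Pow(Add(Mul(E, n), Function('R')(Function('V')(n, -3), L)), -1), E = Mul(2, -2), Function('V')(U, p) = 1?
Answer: Rational(54991, 42) ≈ 1309.3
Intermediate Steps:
E = -4
Function('q')(z, h) = Add(-4, Mul(h, z))
Function('R')(C, O) = Add(-4, Mul(C, Add(O, Mul(C, O)))) (Function('R')(C, O) = Add(-4, Mul(Add(Mul(C, O), O), C)) = Add(-4, Mul(Add(O, Mul(C, O)), C)) = Add(-4, Mul(C, Add(O, Mul(C, O)))))
Function('o')(n, L) = Pow(Add(-4, Mul(-4, n), Mul(2, L)), -1) (Function('o')(n, L) = Pow(Add(Mul(-4, n), Add(-4, Mul(1, L, Add(1, 1)))), -1) = Pow(Add(Mul(-4, n), Add(-4, Mul(1, L, 2))), -1) = Pow(Add(Mul(-4, n), Add(-4, Mul(2, L))), -1) = Pow(Add(-4, Mul(-4, n), Mul(2, L)), -1))
Mul(-54991, Function('o')(7, -5)) = Mul(-54991, Mul(-1, Pow(Add(4, Mul(-2, -5), Mul(4, 7)), -1))) = Mul(-54991, Mul(-1, Pow(Add(4, 10, 28), -1))) = Mul(-54991, Mul(-1, Pow(42, -1))) = Mul(-54991, Mul(-1, Rational(1, 42))) = Mul(-54991, Rational(-1, 42)) = Rational(54991, 42)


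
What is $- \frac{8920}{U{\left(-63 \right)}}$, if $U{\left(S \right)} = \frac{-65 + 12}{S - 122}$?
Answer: $- \frac{1650200}{53} \approx -31136.0$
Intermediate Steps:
$U{\left(S \right)} = - \frac{53}{-122 + S}$
$- \frac{8920}{U{\left(-63 \right)}} = - \frac{8920}{\left(-53\right) \frac{1}{-122 - 63}} = - \frac{8920}{\left(-53\right) \frac{1}{-185}} = - \frac{8920}{\left(-53\right) \left(- \frac{1}{185}\right)} = - \frac{8920}{\frac{53}{185}} = \left(-8920\right) \frac{185}{53} = - \frac{1650200}{53}$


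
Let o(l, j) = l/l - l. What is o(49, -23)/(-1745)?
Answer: 48/1745 ≈ 0.027507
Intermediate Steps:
o(l, j) = 1 - l
o(49, -23)/(-1745) = (1 - 1*49)/(-1745) = (1 - 49)*(-1/1745) = -48*(-1/1745) = 48/1745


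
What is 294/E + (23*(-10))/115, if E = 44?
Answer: 103/22 ≈ 4.6818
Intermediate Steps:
294/E + (23*(-10))/115 = 294/44 + (23*(-10))/115 = 294*(1/44) - 230*1/115 = 147/22 - 2 = 103/22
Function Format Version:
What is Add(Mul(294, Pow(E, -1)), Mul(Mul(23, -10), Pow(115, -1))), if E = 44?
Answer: Rational(103, 22) ≈ 4.6818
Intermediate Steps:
Add(Mul(294, Pow(E, -1)), Mul(Mul(23, -10), Pow(115, -1))) = Add(Mul(294, Pow(44, -1)), Mul(Mul(23, -10), Pow(115, -1))) = Add(Mul(294, Rational(1, 44)), Mul(-230, Rational(1, 115))) = Add(Rational(147, 22), -2) = Rational(103, 22)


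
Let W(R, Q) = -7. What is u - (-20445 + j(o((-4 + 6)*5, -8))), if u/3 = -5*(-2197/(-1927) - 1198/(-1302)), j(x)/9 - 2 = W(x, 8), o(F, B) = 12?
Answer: 8555155310/418159 ≈ 20459.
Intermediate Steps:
j(x) = -45 (j(x) = 18 + 9*(-7) = 18 - 63 = -45)
u = -12922600/418159 (u = 3*(-5*(-2197/(-1927) - 1198/(-1302))) = 3*(-5*(-2197*(-1/1927) - 1198*(-1/1302))) = 3*(-5*(2197/1927 + 599/651)) = 3*(-5*2584520/1254477) = 3*(-12922600/1254477) = -12922600/418159 ≈ -30.904)
u - (-20445 + j(o((-4 + 6)*5, -8))) = -12922600/418159 - (-20445 - 45) = -12922600/418159 - 1*(-20490) = -12922600/418159 + 20490 = 8555155310/418159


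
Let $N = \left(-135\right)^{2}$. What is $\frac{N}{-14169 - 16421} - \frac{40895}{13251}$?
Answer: $- \frac{6091745}{1654482} \approx -3.682$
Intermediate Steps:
$N = 18225$
$\frac{N}{-14169 - 16421} - \frac{40895}{13251} = \frac{18225}{-14169 - 16421} - \frac{40895}{13251} = \frac{18225}{-30590} - \frac{40895}{13251} = 18225 \left(- \frac{1}{30590}\right) - \frac{40895}{13251} = - \frac{3645}{6118} - \frac{40895}{13251} = - \frac{6091745}{1654482}$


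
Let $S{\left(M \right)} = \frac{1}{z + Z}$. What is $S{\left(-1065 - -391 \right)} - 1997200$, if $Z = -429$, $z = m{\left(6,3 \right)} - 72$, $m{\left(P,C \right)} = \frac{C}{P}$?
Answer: $- \frac{1999197202}{1001} \approx -1.9972 \cdot 10^{6}$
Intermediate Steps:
$z = - \frac{143}{2}$ ($z = \frac{3}{6} - 72 = 3 \cdot \frac{1}{6} - 72 = \frac{1}{2} - 72 = - \frac{143}{2} \approx -71.5$)
$S{\left(M \right)} = - \frac{2}{1001}$ ($S{\left(M \right)} = \frac{1}{- \frac{143}{2} - 429} = \frac{1}{- \frac{1001}{2}} = - \frac{2}{1001}$)
$S{\left(-1065 - -391 \right)} - 1997200 = - \frac{2}{1001} - 1997200 = - \frac{1999197202}{1001}$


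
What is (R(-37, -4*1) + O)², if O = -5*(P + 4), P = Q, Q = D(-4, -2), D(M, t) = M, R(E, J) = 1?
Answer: 1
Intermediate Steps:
Q = -4
P = -4
O = 0 (O = -5*(-4 + 4) = -5*0 = 0)
(R(-37, -4*1) + O)² = (1 + 0)² = 1² = 1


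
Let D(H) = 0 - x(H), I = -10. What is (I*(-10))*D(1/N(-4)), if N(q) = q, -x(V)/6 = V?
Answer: -150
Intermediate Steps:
x(V) = -6*V
D(H) = 6*H (D(H) = 0 - (-6)*H = 0 + 6*H = 6*H)
(I*(-10))*D(1/N(-4)) = (-10*(-10))*(6/(-4)) = 100*(6*(-¼)) = 100*(-3/2) = -150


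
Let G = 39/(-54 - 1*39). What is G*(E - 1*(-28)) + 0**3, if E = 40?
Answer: -884/31 ≈ -28.516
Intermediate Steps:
G = -13/31 (G = 39/(-54 - 39) = 39/(-93) = 39*(-1/93) = -13/31 ≈ -0.41935)
G*(E - 1*(-28)) + 0**3 = -13*(40 - 1*(-28))/31 + 0**3 = -13*(40 + 28)/31 + 0 = -13/31*68 + 0 = -884/31 + 0 = -884/31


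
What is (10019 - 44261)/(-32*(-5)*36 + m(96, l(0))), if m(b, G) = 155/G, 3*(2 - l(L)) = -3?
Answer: -102726/17435 ≈ -5.8919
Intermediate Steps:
l(L) = 3 (l(L) = 2 - ⅓*(-3) = 2 + 1 = 3)
(10019 - 44261)/(-32*(-5)*36 + m(96, l(0))) = (10019 - 44261)/(-32*(-5)*36 + 155/3) = -34242/(160*36 + 155*(⅓)) = -34242/(5760 + 155/3) = -34242/17435/3 = -34242*3/17435 = -102726/17435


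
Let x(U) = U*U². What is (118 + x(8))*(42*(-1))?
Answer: -26460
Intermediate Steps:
x(U) = U³
(118 + x(8))*(42*(-1)) = (118 + 8³)*(42*(-1)) = (118 + 512)*(-42) = 630*(-42) = -26460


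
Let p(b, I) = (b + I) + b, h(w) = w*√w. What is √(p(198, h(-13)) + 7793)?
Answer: √(8189 - 13*I*√13) ≈ 90.493 - 0.259*I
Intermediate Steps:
h(w) = w^(3/2)
p(b, I) = I + 2*b (p(b, I) = (I + b) + b = I + 2*b)
√(p(198, h(-13)) + 7793) = √(((-13)^(3/2) + 2*198) + 7793) = √((-13*I*√13 + 396) + 7793) = √((396 - 13*I*√13) + 7793) = √(8189 - 13*I*√13)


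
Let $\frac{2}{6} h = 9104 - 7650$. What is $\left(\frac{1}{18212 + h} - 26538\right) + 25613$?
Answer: $- \frac{20880949}{22574} \approx -925.0$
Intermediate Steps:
$h = 4362$ ($h = 3 \left(9104 - 7650\right) = 3 \cdot 1454 = 4362$)
$\left(\frac{1}{18212 + h} - 26538\right) + 25613 = \left(\frac{1}{18212 + 4362} - 26538\right) + 25613 = \left(\frac{1}{22574} - 26538\right) + 25613 = - \frac{599068811}{22574} + 25613 = - \frac{20880949}{22574}$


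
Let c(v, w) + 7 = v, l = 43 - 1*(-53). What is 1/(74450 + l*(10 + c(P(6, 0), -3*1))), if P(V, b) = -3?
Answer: 1/74450 ≈ 1.3432e-5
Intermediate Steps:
l = 96 (l = 43 + 53 = 96)
c(v, w) = -7 + v
1/(74450 + l*(10 + c(P(6, 0), -3*1))) = 1/(74450 + 96*(10 + (-7 - 3))) = 1/(74450 + 96*(10 - 10)) = 1/(74450 + 96*0) = 1/(74450 + 0) = 1/74450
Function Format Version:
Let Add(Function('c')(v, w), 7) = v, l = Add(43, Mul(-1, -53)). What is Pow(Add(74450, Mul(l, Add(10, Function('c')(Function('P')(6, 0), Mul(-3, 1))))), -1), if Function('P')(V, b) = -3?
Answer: Rational(1, 74450) ≈ 1.3432e-5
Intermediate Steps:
l = 96 (l = Add(43, 53) = 96)
Function('c')(v, w) = Add(-7, v)
Pow(Add(74450, Mul(l, Add(10, Function('c')(Function('P')(6, 0), Mul(-3, 1))))), -1) = Pow(Add(74450, Mul(96, Add(10, Add(-7, -3)))), -1) = Pow(Add(74450, Mul(96, Add(10, -10))), -1) = Pow(Add(74450, Mul(96, 0)), -1) = Pow(Add(74450, 0), -1) = Pow(74450, -1) = Rational(1, 74450)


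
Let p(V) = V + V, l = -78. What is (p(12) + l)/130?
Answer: -27/65 ≈ -0.41538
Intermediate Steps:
p(V) = 2*V
(p(12) + l)/130 = (2*12 - 78)/130 = (24 - 78)*(1/130) = -54*1/130 = -27/65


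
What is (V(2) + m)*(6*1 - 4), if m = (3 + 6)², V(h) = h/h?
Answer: 164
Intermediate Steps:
V(h) = 1
m = 81 (m = 9² = 81)
(V(2) + m)*(6*1 - 4) = (1 + 81)*(6*1 - 4) = 82*(6 - 4) = 82*2 = 164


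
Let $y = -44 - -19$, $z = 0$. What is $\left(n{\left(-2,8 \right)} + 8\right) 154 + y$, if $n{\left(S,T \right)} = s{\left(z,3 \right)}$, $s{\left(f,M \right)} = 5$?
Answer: $1977$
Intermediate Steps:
$n{\left(S,T \right)} = 5$
$y = -25$ ($y = -44 + 19 = -25$)
$\left(n{\left(-2,8 \right)} + 8\right) 154 + y = \left(5 + 8\right) 154 - 25 = 13 \cdot 154 - 25 = 2002 - 25 = 1977$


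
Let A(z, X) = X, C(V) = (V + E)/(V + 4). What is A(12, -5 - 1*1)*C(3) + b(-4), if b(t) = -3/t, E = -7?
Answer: 117/28 ≈ 4.1786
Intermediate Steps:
C(V) = (-7 + V)/(4 + V) (C(V) = (V - 7)/(V + 4) = (-7 + V)/(4 + V))
A(12, -5 - 1*1)*C(3) + b(-4) = (-5 - 1*1)*((-7 + 3)/(4 + 3)) - 3/(-4) = (-5 - 1)*(-4/7) - 3*(-1/4) = -6*(-4)/7 + 3/4 = -6*(-4/7) + 3/4 = 24/7 + 3/4 = 117/28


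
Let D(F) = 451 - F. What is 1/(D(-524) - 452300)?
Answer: -1/451325 ≈ -2.2157e-6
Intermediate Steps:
1/(D(-524) - 452300) = 1/((451 - 1*(-524)) - 452300) = 1/((451 + 524) - 452300) = 1/(975 - 452300) = 1/(-451325) = -1/451325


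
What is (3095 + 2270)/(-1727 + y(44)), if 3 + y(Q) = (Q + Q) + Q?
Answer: -5365/1598 ≈ -3.3573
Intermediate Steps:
y(Q) = -3 + 3*Q (y(Q) = -3 + ((Q + Q) + Q) = -3 + (2*Q + Q) = -3 + 3*Q)
(3095 + 2270)/(-1727 + y(44)) = (3095 + 2270)/(-1727 + (-3 + 3*44)) = 5365/(-1727 + (-3 + 132)) = 5365/(-1727 + 129) = 5365/(-1598) = 5365*(-1/1598) = -5365/1598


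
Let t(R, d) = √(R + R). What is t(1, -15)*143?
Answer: 143*√2 ≈ 202.23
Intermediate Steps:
t(R, d) = √2*√R (t(R, d) = √(2*R) = √2*√R)
t(1, -15)*143 = (√2*√1)*143 = (√2*1)*143 = √2*143 = 143*√2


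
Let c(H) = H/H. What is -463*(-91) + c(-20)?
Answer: 42134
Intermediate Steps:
c(H) = 1
-463*(-91) + c(-20) = -463*(-91) + 1 = 42133 + 1 = 42134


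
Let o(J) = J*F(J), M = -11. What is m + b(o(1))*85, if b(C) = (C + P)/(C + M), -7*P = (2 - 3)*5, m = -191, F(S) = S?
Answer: -1439/7 ≈ -205.57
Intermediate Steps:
P = 5/7 (P = -(2 - 3)*5/7 = -(-1)*5/7 = -⅐*(-5) = 5/7 ≈ 0.71429)
o(J) = J² (o(J) = J*J = J²)
b(C) = (5/7 + C)/(-11 + C) (b(C) = (C + 5/7)/(C - 11) = (5/7 + C)/(-11 + C))
m + b(o(1))*85 = -191 + ((5/7 + 1²)/(-11 + 1²))*85 = -191 + ((5/7 + 1)/(-11 + 1))*85 = -191 + ((12/7)/(-10))*85 = -191 - ⅒*12/7*85 = -191 - 6/35*85 = -191 - 102/7 = -1439/7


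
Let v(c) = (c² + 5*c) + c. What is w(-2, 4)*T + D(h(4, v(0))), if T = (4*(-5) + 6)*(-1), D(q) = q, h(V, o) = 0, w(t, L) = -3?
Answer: -42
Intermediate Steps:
v(c) = c² + 6*c
T = 14 (T = (-20 + 6)*(-1) = -14*(-1) = 14)
w(-2, 4)*T + D(h(4, v(0))) = -3*14 + 0 = -42 + 0 = -42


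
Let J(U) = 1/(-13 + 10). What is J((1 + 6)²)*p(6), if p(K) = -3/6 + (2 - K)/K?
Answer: 7/18 ≈ 0.38889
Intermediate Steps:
p(K) = -½ + (2 - K)/K (p(K) = -3*⅙ + (2 - K)/K = -½ + (2 - K)/K)
J(U) = -⅓ (J(U) = 1/(-3) = -⅓)
J((1 + 6)²)*p(6) = -(-3/2 + 2/6)/3 = -(-3/2 + 2*(⅙))/3 = -(-3/2 + ⅓)/3 = -⅓*(-7/6) = 7/18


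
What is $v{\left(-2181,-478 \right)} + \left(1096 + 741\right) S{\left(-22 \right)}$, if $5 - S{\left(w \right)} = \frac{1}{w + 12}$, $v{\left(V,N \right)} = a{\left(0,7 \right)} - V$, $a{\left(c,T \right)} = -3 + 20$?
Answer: $\frac{115667}{10} \approx 11567.0$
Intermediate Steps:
$a{\left(c,T \right)} = 17$
$v{\left(V,N \right)} = 17 - V$
$S{\left(w \right)} = 5 - \frac{1}{12 + w}$ ($S{\left(w \right)} = 5 - \frac{1}{w + 12} = 5 - \frac{1}{12 + w}$)
$v{\left(-2181,-478 \right)} + \left(1096 + 741\right) S{\left(-22 \right)} = \left(17 - -2181\right) + \left(1096 + 741\right) \frac{59 + 5 \left(-22\right)}{12 - 22} = \left(17 + 2181\right) + 1837 \frac{59 - 110}{-10} = 2198 + 1837 \left(\left(- \frac{1}{10}\right) \left(-51\right)\right) = 2198 + 1837 \cdot \frac{51}{10} = 2198 + \frac{93687}{10} = \frac{115667}{10}$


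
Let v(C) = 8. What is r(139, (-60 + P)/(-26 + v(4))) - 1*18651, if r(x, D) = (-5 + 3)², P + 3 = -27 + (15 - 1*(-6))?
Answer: -18647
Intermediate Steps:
P = -9 (P = -3 + (-27 + (15 - 1*(-6))) = -3 + (-27 + (15 + 6)) = -3 + (-27 + 21) = -3 - 6 = -9)
r(x, D) = 4 (r(x, D) = (-2)² = 4)
r(139, (-60 + P)/(-26 + v(4))) - 1*18651 = 4 - 1*18651 = 4 - 18651 = -18647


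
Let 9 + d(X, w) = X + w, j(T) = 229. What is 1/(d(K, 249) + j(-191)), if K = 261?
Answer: 1/730 ≈ 0.0013699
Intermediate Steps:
d(X, w) = -9 + X + w (d(X, w) = -9 + (X + w) = -9 + X + w)
1/(d(K, 249) + j(-191)) = 1/((-9 + 261 + 249) + 229) = 1/(501 + 229) = 1/730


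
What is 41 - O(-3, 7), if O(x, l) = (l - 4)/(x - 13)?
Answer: 659/16 ≈ 41.188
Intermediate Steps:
O(x, l) = (-4 + l)/(-13 + x)
41 - O(-3, 7) = 41 - (-4 + 7)/(-13 - 3) = 41 - 3/(-16) = 41 - (-1)*3/16 = 41 - 1*(-3/16) = 41 + 3/16 = 659/16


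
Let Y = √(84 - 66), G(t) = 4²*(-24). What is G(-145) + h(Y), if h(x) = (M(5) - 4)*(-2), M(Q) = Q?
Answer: -386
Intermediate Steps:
G(t) = -384 (G(t) = 16*(-24) = -384)
Y = 3*√2 (Y = √18 = 3*√2 ≈ 4.2426)
h(x) = -2 (h(x) = (5 - 4)*(-2) = 1*(-2) = -2)
G(-145) + h(Y) = -384 - 2 = -386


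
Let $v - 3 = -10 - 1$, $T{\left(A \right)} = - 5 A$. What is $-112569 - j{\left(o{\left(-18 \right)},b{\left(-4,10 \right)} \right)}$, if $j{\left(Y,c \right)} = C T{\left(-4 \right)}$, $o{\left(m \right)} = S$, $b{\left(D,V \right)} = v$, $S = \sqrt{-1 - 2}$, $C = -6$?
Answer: $-112449$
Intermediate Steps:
$S = i \sqrt{3}$ ($S = \sqrt{-3} = i \sqrt{3} \approx 1.732 i$)
$v = -8$ ($v = 3 - 11 = -8$)
$b{\left(D,V \right)} = -8$
$o{\left(m \right)} = i \sqrt{3}$
$j{\left(Y,c \right)} = -120$ ($j{\left(Y,c \right)} = - 6 \left(\left(-5\right) \left(-4\right)\right) = \left(-6\right) 20 = -120$)
$-112569 - j{\left(o{\left(-18 \right)},b{\left(-4,10 \right)} \right)} = -112569 - -120 = -112569 + 120 = -112449$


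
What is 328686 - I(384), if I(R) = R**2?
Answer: 181230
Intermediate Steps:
328686 - I(384) = 328686 - 1*384**2 = 328686 - 1*147456 = 328686 - 147456 = 181230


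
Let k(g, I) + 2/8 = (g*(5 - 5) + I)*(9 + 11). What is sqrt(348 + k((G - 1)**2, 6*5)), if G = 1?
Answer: sqrt(3791)/2 ≈ 30.786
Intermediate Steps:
k(g, I) = -1/4 + 20*I (k(g, I) = -1/4 + (g*(5 - 5) + I)*(9 + 11) = -1/4 + (g*0 + I)*20 = -1/4 + (0 + I)*20 = -1/4 + I*20 = -1/4 + 20*I)
sqrt(348 + k((G - 1)**2, 6*5)) = sqrt(348 + (-1/4 + 20*(6*5))) = sqrt(348 + (-1/4 + 20*30)) = sqrt(348 + (-1/4 + 600)) = sqrt(348 + 2399/4) = sqrt(3791/4) = sqrt(3791)/2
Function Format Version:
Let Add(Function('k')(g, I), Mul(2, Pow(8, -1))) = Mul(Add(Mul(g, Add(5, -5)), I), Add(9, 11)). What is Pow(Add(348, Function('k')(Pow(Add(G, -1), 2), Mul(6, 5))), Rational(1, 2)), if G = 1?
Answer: Mul(Rational(1, 2), Pow(3791, Rational(1, 2))) ≈ 30.786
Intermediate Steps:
Function('k')(g, I) = Add(Rational(-1, 4), Mul(20, I)) (Function('k')(g, I) = Add(Rational(-1, 4), Mul(Add(Mul(g, Add(5, -5)), I), Add(9, 11))) = Add(Rational(-1, 4), Mul(Add(Mul(g, 0), I), 20)) = Add(Rational(-1, 4), Mul(Add(0, I), 20)) = Add(Rational(-1, 4), Mul(I, 20)) = Add(Rational(-1, 4), Mul(20, I)))
Pow(Add(348, Function('k')(Pow(Add(G, -1), 2), Mul(6, 5))), Rational(1, 2)) = Pow(Add(348, Add(Rational(-1, 4), Mul(20, Mul(6, 5)))), Rational(1, 2)) = Pow(Add(348, Add(Rational(-1, 4), Mul(20, 30))), Rational(1, 2)) = Pow(Add(348, Add(Rational(-1, 4), 600)), Rational(1, 2)) = Pow(Add(348, Rational(2399, 4)), Rational(1, 2)) = Pow(Rational(3791, 4), Rational(1, 2)) = Mul(Rational(1, 2), Pow(3791, Rational(1, 2)))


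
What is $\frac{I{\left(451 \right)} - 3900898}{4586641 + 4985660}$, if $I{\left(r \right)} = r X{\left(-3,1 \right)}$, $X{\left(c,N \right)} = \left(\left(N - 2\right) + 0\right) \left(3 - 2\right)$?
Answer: $- \frac{3901349}{9572301} \approx -0.40757$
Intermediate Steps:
$X{\left(c,N \right)} = -2 + N$ ($X{\left(c,N \right)} = \left(\left(N - 2\right) + 0\right) 1 = \left(\left(-2 + N\right) + 0\right) 1 = \left(-2 + N\right) 1 = -2 + N$)
$I{\left(r \right)} = - r$ ($I{\left(r \right)} = r \left(-2 + 1\right) = r \left(-1\right) = - r$)
$\frac{I{\left(451 \right)} - 3900898}{4586641 + 4985660} = \frac{\left(-1\right) 451 - 3900898}{4586641 + 4985660} = \frac{-451 - 3900898}{9572301} = \left(-3901349\right) \frac{1}{9572301} = - \frac{3901349}{9572301}$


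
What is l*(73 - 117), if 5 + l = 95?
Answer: -3960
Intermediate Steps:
l = 90 (l = -5 + 95 = 90)
l*(73 - 117) = 90*(73 - 117) = 90*(-44) = -3960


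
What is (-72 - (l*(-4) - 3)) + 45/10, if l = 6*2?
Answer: -33/2 ≈ -16.500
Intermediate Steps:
l = 12
(-72 - (l*(-4) - 3)) + 45/10 = (-72 - (12*(-4) - 3)) + 45/10 = (-72 - (-48 - 3)) + 45*(⅒) = (-72 - 1*(-51)) + 9/2 = (-72 + 51) + 9/2 = -21 + 9/2 = -33/2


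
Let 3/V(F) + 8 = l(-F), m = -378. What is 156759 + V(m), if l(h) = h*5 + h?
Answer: 354275343/2260 ≈ 1.5676e+5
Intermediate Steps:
l(h) = 6*h (l(h) = 5*h + h = 6*h)
V(F) = 3/(-8 - 6*F) (V(F) = 3/(-8 + 6*(-F)) = 3/(-8 - 6*F))
156759 + V(m) = 156759 + 3/(2*(-4 - 3*(-378))) = 156759 + 3/(2*(-4 + 1134)) = 156759 + (3/2)/1130 = 156759 + (3/2)*(1/1130) = 156759 + 3/2260 = 354275343/2260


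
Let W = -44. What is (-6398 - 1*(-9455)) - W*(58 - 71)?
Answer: 2485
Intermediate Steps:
(-6398 - 1*(-9455)) - W*(58 - 71) = (-6398 - 1*(-9455)) - (-44)*(58 - 71) = (-6398 + 9455) - (-44)*(-13) = 3057 - 1*572 = 3057 - 572 = 2485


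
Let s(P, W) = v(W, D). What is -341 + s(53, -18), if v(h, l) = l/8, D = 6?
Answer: -1361/4 ≈ -340.25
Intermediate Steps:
v(h, l) = l/8 (v(h, l) = l*(1/8) = l/8)
s(P, W) = 3/4 (s(P, W) = (1/8)*6 = 3/4)
-341 + s(53, -18) = -341 + 3/4 = -1361/4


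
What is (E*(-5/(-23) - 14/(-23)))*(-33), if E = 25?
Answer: -15675/23 ≈ -681.52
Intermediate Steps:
(E*(-5/(-23) - 14/(-23)))*(-33) = (25*(-5/(-23) - 14/(-23)))*(-33) = (25*(-5*(-1/23) - 14*(-1/23)))*(-33) = (25*(5/23 + 14/23))*(-33) = (25*(19/23))*(-33) = (475/23)*(-33) = -15675/23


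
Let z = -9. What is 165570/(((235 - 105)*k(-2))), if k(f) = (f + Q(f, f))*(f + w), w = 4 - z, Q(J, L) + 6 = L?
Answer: -16557/1430 ≈ -11.578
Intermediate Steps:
Q(J, L) = -6 + L
w = 13 (w = 4 - 1*(-9) = 4 + 9 = 13)
k(f) = (-6 + 2*f)*(13 + f) (k(f) = (f + (-6 + f))*(f + 13) = (-6 + 2*f)*(13 + f))
165570/(((235 - 105)*k(-2))) = 165570/(((235 - 105)*(-78 + 2*(-2)² + 20*(-2)))) = 165570/((130*(-78 + 2*4 - 40))) = 165570/((130*(-78 + 8 - 40))) = 165570/((130*(-110))) = 165570/(-14300) = 165570*(-1/14300) = -16557/1430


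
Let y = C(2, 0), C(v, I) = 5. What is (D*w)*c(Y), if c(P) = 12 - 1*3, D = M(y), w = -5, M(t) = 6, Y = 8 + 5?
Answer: -270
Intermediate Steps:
Y = 13
y = 5
D = 6
c(P) = 9 (c(P) = 12 - 3 = 9)
(D*w)*c(Y) = (6*(-5))*9 = -30*9 = -270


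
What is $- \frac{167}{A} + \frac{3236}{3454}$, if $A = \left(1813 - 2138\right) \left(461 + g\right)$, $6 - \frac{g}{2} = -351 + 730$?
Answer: $\frac{149578841}{159963375} \approx 0.93508$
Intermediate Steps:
$g = -746$ ($g = 12 - 2 \left(-351 + 730\right) = 12 - 758 = -746$)
$A = 92625$ ($A = \left(1813 - 2138\right) \left(461 - 746\right) = \left(-325\right) \left(-285\right) = 92625$)
$- \frac{167}{A} + \frac{3236}{3454} = - \frac{167}{92625} + \frac{3236}{3454} = \left(-167\right) \frac{1}{92625} + 3236 \cdot \frac{1}{3454} = - \frac{167}{92625} + \frac{1618}{1727} = \frac{149578841}{159963375}$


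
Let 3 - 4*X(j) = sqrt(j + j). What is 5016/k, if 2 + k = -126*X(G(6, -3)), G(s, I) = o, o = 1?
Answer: -1936176/29311 - 632016*sqrt(2)/29311 ≈ -96.550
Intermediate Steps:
G(s, I) = 1
X(j) = 3/4 - sqrt(2)*sqrt(j)/4 (X(j) = 3/4 - sqrt(j + j)/4 = 3/4 - sqrt(2)*sqrt(j)/4)
k = -193/2 + 63*sqrt(2)/2 (k = -2 - 126*(3/4 - sqrt(2)*sqrt(1)/4) = -2 - 126*(3/4 - 1/4*sqrt(2)*1) = -2 - 126*(3/4 - sqrt(2)/4) = -2 + (-189/2 + 63*sqrt(2)/2) = -193/2 + 63*sqrt(2)/2 ≈ -51.952)
5016/k = 5016/(-193/2 + 63*sqrt(2)/2)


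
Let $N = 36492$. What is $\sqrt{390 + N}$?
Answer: $3 \sqrt{4098} \approx 192.05$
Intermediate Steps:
$\sqrt{390 + N} = \sqrt{390 + 36492} = \sqrt{36882} = 3 \sqrt{4098}$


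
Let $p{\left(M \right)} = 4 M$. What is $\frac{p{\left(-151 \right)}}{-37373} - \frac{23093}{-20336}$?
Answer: $\frac{875337633}{760017328} \approx 1.1517$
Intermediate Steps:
$\frac{p{\left(-151 \right)}}{-37373} - \frac{23093}{-20336} = \frac{4 \left(-151\right)}{-37373} - \frac{23093}{-20336} = \left(-604\right) \left(- \frac{1}{37373}\right) - - \frac{23093}{20336} = \frac{604}{37373} + \frac{23093}{20336} = \frac{875337633}{760017328}$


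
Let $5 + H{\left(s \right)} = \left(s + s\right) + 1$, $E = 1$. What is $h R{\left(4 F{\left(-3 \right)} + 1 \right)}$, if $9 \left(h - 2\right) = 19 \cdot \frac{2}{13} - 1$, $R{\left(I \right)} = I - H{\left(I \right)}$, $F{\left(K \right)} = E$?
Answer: $- \frac{259}{117} \approx -2.2137$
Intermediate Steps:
$H{\left(s \right)} = -4 + 2 s$ ($H{\left(s \right)} = -5 + \left(\left(s + s\right) + 1\right) = -5 + \left(2 s + 1\right) = -5 + \left(1 + 2 s\right) = -4 + 2 s$)
$F{\left(K \right)} = 1$
$R{\left(I \right)} = 4 - I$ ($R{\left(I \right)} = I - \left(-4 + 2 I\right) = 4 - I$)
$h = \frac{259}{117}$ ($h = 2 + \frac{19 \cdot \frac{2}{13} - 1}{9} = 2 + \frac{\frac{38}{13} - 1}{9} = 2 + \frac{1}{9} \cdot \frac{25}{13} = 2 + \frac{25}{117} = \frac{259}{117} \approx 2.2137$)
$h R{\left(4 F{\left(-3 \right)} + 1 \right)} = \frac{259 \left(4 - \left(4 \cdot 1 + 1\right)\right)}{117} = \frac{259 \left(4 - \left(4 + 1\right)\right)}{117} = \frac{259 \left(4 - 5\right)}{117} = \frac{259}{117} \left(-1\right) = - \frac{259}{117}$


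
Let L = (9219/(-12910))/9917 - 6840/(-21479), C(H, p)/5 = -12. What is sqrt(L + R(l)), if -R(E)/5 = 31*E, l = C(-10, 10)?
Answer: sqrt(31837820302455507382400430)/58509010790 ≈ 96.438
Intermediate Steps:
C(H, p) = -60 (C(H, p) = 5*(-12) = -60)
l = -60
R(E) = -155*E
L = 18628015317/58509010790 (L = (9219*(-1/12910))*(1/9917) - 6840*(-1/21479) = -9219/12910*1/9917 + 6840/21479 = -9219/128028470 + 6840/21479 = 18628015317/58509010790 ≈ 0.31838)
sqrt(L + R(l)) = sqrt(18628015317/58509010790 - 155*(-60)) = sqrt(18628015317/58509010790 + 9300) = sqrt(544152428362317/58509010790) = sqrt(31837820302455507382400430)/58509010790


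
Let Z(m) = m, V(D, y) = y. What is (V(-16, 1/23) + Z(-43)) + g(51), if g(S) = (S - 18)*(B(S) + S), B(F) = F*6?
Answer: 269975/23 ≈ 11738.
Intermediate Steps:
B(F) = 6*F
g(S) = 7*S*(-18 + S) (g(S) = (S - 18)*(6*S + S) = (-18 + S)*(7*S) = 7*S*(-18 + S))
(V(-16, 1/23) + Z(-43)) + g(51) = (1/23 - 43) + 7*51*(-18 + 51) = (1/23 - 43) + 7*51*33 = -988/23 + 11781 = 269975/23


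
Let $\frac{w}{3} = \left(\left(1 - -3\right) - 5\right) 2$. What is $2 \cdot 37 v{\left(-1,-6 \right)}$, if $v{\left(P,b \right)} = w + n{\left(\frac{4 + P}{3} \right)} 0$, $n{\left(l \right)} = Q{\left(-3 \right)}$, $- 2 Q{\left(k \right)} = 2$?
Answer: $-444$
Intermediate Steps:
$Q{\left(k \right)} = -1$ ($Q{\left(k \right)} = \left(- \frac{1}{2}\right) 2 = -1$)
$w = -6$ ($w = 3 \left(\left(1 - -3\right) - 5\right) 2 = 3 \left(\left(1 + 3\right) - 5\right) 2 = 3 \left(4 - 5\right) 2 = 3 \left(\left(-1\right) 2\right) = 3 \left(-2\right) = -6$)
$n{\left(l \right)} = -1$
$v{\left(P,b \right)} = -6$ ($v{\left(P,b \right)} = -6 - 0 = -6 + 0 = -6$)
$2 \cdot 37 v{\left(-1,-6 \right)} = 2 \cdot 37 \left(-6\right) = 74 \left(-6\right) = -444$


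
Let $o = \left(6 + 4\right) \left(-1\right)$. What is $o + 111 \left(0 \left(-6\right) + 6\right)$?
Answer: $656$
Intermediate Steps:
$o = -10$ ($o = 10 \left(-1\right) = -10$)
$o + 111 \left(0 \left(-6\right) + 6\right) = -10 + 111 \left(0 \left(-6\right) + 6\right) = -10 + 111 \left(0 + 6\right) = -10 + 111 \cdot 6 = -10 + 666 = 656$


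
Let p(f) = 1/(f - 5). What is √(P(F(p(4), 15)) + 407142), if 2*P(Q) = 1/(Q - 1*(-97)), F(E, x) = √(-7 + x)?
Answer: √(157971098 + 3257136*√2)/(2*√(97 + 2*√2)) ≈ 638.08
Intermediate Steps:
p(f) = 1/(-5 + f)
P(Q) = 1/(2*(97 + Q)) (P(Q) = 1/(2*(Q - 1*(-97))) = 1/(2*(Q + 97)) = 1/(2*(97 + Q)))
√(P(F(p(4), 15)) + 407142) = √(1/(2*(97 + √(-7 + 15))) + 407142) = √(1/(2*(97 + √8)) + 407142) = √(1/(2*(97 + 2*√2)) + 407142) = √(407142 + 1/(2*(97 + 2*√2)))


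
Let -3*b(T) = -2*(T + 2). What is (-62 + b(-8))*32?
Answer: -2112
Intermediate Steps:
b(T) = 4/3 + 2*T/3 (b(T) = -(-2)*(T + 2)/3 = -(-2)*(2 + T)/3 = -(-4 - 2*T)/3 = 4/3 + 2*T/3)
(-62 + b(-8))*32 = (-62 + (4/3 + (⅔)*(-8)))*32 = (-62 + (4/3 - 16/3))*32 = (-62 - 4)*32 = -66*32 = -2112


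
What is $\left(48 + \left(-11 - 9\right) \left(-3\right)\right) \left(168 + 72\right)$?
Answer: $25920$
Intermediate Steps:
$\left(48 + \left(-11 - 9\right) \left(-3\right)\right) \left(168 + 72\right) = \left(48 + \left(-11 - 9\right) \left(-3\right)\right) 240 = \left(48 - -60\right) 240 = \left(48 + 60\right) 240 = 108 \cdot 240 = 25920$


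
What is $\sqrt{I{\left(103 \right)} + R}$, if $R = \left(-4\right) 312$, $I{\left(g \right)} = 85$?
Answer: $i \sqrt{1163} \approx 34.103 i$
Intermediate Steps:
$R = -1248$
$\sqrt{I{\left(103 \right)} + R} = \sqrt{85 - 1248} = \sqrt{-1163} = i \sqrt{1163}$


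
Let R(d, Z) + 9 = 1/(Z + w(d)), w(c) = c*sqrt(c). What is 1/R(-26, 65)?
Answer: -24518/220589 - 13*I*sqrt(26)/882356 ≈ -0.11115 - 7.5125e-5*I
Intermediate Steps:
w(c) = c**(3/2)
R(d, Z) = -9 + 1/(Z + d**(3/2))
1/R(-26, 65) = 1/((1 - 9*65 - (-234)*I*sqrt(26))/(65 + (-26)**(3/2))) = 1/((1 - 585 - (-234)*I*sqrt(26))/(65 - 26*I*sqrt(26))) = 1/((1 - 585 + 234*I*sqrt(26))/(65 - 26*I*sqrt(26))) = 1/((-584 + 234*I*sqrt(26))/(65 - 26*I*sqrt(26))) = (65 - 26*I*sqrt(26))/(-584 + 234*I*sqrt(26))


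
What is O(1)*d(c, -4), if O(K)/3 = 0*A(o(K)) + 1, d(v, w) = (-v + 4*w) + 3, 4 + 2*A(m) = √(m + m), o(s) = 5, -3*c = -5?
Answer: -44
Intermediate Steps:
c = 5/3 (c = -⅓*(-5) = 5/3 ≈ 1.6667)
A(m) = -2 + √2*√m/2 (A(m) = -2 + √(m + m)/2 = -2 + √(2*m)/2 = -2 + (√2*√m)/2 = -2 + √2*√m/2)
d(v, w) = 3 - v + 4*w
O(K) = 3 (O(K) = 3*(0*(-2 + √2*√5/2) + 1) = 3*(0*(-2 + √10/2) + 1) = 3*(0 + 1) = 3*1 = 3)
O(1)*d(c, -4) = 3*(3 - 1*5/3 + 4*(-4)) = 3*(3 - 5/3 - 16) = 3*(-44/3) = -44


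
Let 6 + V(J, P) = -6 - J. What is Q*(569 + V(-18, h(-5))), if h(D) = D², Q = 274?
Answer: 157550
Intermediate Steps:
V(J, P) = -12 - J (V(J, P) = -6 + (-6 - J) = -12 - J)
Q*(569 + V(-18, h(-5))) = 274*(569 + (-12 - 1*(-18))) = 274*(569 + (-12 + 18)) = 274*(569 + 6) = 274*575 = 157550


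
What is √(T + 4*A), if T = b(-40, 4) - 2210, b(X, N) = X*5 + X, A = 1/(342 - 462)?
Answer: I*√2205030/30 ≈ 49.498*I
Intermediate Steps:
A = -1/120 (A = 1/(-120) = -1/120 ≈ -0.0083333)
b(X, N) = 6*X (b(X, N) = 5*X + X = 6*X)
T = -2450 (T = 6*(-40) - 2210 = -240 - 2210 = -2450)
√(T + 4*A) = √(-2450 + 4*(-1/120)) = √(-2450 - 1/30) = √(-73501/30) = I*√2205030/30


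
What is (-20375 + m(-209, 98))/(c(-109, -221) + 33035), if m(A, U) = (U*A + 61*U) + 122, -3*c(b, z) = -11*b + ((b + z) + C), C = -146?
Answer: -34757/32794 ≈ -1.0599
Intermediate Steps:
c(b, z) = 146/3 - z/3 + 10*b/3 (c(b, z) = -(-11*b + ((b + z) - 146))/3 = -(-11*b + (-146 + b + z))/3 = -(-146 + z - 10*b)/3 = 146/3 - z/3 + 10*b/3)
m(A, U) = 122 + 61*U + A*U (m(A, U) = (A*U + 61*U) + 122 = (61*U + A*U) + 122 = 122 + 61*U + A*U)
(-20375 + m(-209, 98))/(c(-109, -221) + 33035) = (-20375 + (122 + 61*98 - 209*98))/((146/3 - 1/3*(-221) + (10/3)*(-109)) + 33035) = (-20375 + (122 + 5978 - 20482))/((146/3 + 221/3 - 1090/3) + 33035) = (-20375 - 14382)/(-241 + 33035) = -34757/32794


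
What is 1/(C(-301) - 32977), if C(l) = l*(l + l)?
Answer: 1/148225 ≈ 6.7465e-6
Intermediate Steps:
C(l) = 2*l² (C(l) = l*(2*l) = 2*l²)
1/(C(-301) - 32977) = 1/(2*(-301)² - 32977) = 1/(2*90601 - 32977) = 1/(181202 - 32977) = 1/148225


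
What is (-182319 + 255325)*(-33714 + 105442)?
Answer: 5236574368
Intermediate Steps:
(-182319 + 255325)*(-33714 + 105442) = 73006*71728 = 5236574368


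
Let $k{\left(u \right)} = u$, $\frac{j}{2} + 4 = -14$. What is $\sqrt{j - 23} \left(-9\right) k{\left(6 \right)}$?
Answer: $- 54 i \sqrt{59} \approx - 414.78 i$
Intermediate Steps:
$j = -36$ ($j = -8 + 2 \left(-14\right) = -8 - 28 = -36$)
$\sqrt{j - 23} \left(-9\right) k{\left(6 \right)} = \sqrt{-36 - 23} \left(-9\right) 6 = \sqrt{-59} \left(-9\right) 6 = i \sqrt{59} \left(-9\right) 6 = - 9 i \sqrt{59} \cdot 6 = - 54 i \sqrt{59}$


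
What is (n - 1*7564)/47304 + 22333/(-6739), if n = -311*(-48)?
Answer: -10943633/3465018 ≈ -3.1583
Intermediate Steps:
n = 14928
(n - 1*7564)/47304 + 22333/(-6739) = (14928 - 1*7564)/47304 + 22333/(-6739) = (14928 - 7564)*(1/47304) + 22333*(-1/6739) = 7364*(1/47304) - 971/293 = 1841/11826 - 971/293 = -10943633/3465018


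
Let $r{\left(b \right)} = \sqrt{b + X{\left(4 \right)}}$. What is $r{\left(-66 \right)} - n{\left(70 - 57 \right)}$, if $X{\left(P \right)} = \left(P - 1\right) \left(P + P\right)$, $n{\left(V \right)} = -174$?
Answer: $174 + i \sqrt{42} \approx 174.0 + 6.4807 i$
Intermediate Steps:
$X{\left(P \right)} = 2 P \left(-1 + P\right)$ ($X{\left(P \right)} = \left(-1 + P\right) 2 P = 2 P \left(-1 + P\right)$)
$r{\left(b \right)} = \sqrt{24 + b}$ ($r{\left(b \right)} = \sqrt{b + 2 \cdot 4 \left(-1 + 4\right)} = \sqrt{b + 2 \cdot 4 \cdot 3} = \sqrt{b + 24} = \sqrt{24 + b}$)
$r{\left(-66 \right)} - n{\left(70 - 57 \right)} = \sqrt{24 - 66} - -174 = \sqrt{-42} + 174 = i \sqrt{42} + 174 = 174 + i \sqrt{42}$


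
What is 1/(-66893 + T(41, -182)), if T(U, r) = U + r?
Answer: -1/67034 ≈ -1.4918e-5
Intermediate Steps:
1/(-66893 + T(41, -182)) = 1/(-66893 + (41 - 182)) = 1/(-66893 - 141) = 1/(-67034) = -1/67034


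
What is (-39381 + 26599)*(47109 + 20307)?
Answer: -861711312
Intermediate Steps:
(-39381 + 26599)*(47109 + 20307) = -12782*67416 = -861711312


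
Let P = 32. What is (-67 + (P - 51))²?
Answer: 7396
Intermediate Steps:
(-67 + (P - 51))² = (-67 + (32 - 51))² = (-67 - 19)² = (-86)² = 7396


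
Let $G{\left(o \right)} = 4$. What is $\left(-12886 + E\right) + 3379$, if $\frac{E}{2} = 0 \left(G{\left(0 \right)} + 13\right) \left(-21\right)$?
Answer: $-9507$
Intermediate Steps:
$E = 0$ ($E = 2 \cdot 0 \left(4 + 13\right) \left(-21\right) = 2 \cdot 0 \cdot 17 \left(-21\right) = 2 \cdot 0 \left(-357\right) = 2 \cdot 0 = 0$)
$\left(-12886 + E\right) + 3379 = \left(-12886 + 0\right) + 3379 = -12886 + 3379 = -9507$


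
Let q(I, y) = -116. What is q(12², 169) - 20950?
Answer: -21066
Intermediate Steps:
q(12², 169) - 20950 = -116 - 20950 = -21066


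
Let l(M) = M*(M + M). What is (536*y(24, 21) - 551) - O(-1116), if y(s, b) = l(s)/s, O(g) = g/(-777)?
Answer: 6520471/259 ≈ 25176.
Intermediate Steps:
O(g) = -g/777 (O(g) = g*(-1/777) = -g/777)
l(M) = 2*M² (l(M) = M*(2*M) = 2*M²)
y(s, b) = 2*s (y(s, b) = (2*s²)/s = 2*s)
(536*y(24, 21) - 551) - O(-1116) = (536*(2*24) - 551) - (-1)*(-1116)/777 = (536*48 - 551) - 1*372/259 = (25728 - 551) - 372/259 = 25177 - 372/259 = 6520471/259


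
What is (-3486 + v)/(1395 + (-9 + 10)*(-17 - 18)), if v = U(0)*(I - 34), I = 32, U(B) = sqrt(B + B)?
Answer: -1743/680 ≈ -2.5632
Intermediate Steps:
U(B) = sqrt(2)*sqrt(B) (U(B) = sqrt(2*B) = sqrt(2)*sqrt(B))
v = 0 (v = (sqrt(2)*sqrt(0))*(32 - 34) = (sqrt(2)*0)*(-2) = 0*(-2) = 0)
(-3486 + v)/(1395 + (-9 + 10)*(-17 - 18)) = (-3486 + 0)/(1395 + (-9 + 10)*(-17 - 18)) = -3486/(1395 + 1*(-35)) = -3486/(1395 - 35) = -3486/1360 = -3486*1/1360 = -1743/680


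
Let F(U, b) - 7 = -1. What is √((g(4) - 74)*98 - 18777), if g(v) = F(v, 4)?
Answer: I*√25441 ≈ 159.5*I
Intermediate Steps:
F(U, b) = 6 (F(U, b) = 7 - 1 = 6)
g(v) = 6
√((g(4) - 74)*98 - 18777) = √((6 - 74)*98 - 18777) = √(-68*98 - 18777) = √(-6664 - 18777) = √(-25441) = I*√25441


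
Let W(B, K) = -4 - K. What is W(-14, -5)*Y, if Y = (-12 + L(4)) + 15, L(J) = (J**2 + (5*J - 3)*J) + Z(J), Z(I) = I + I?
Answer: 95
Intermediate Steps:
Z(I) = 2*I
L(J) = J**2 + 2*J + J*(-3 + 5*J) (L(J) = (J**2 + (5*J - 3)*J) + 2*J = (J**2 + (-3 + 5*J)*J) + 2*J = (J**2 + J*(-3 + 5*J)) + 2*J = J**2 + 2*J + J*(-3 + 5*J))
Y = 95 (Y = (-12 + 4*(-1 + 6*4)) + 15 = (-12 + 4*(-1 + 24)) + 15 = (-12 + 4*23) + 15 = (-12 + 92) + 15 = 80 + 15 = 95)
W(-14, -5)*Y = (-4 - 1*(-5))*95 = (-4 + 5)*95 = 1*95 = 95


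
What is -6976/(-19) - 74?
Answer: 5570/19 ≈ 293.16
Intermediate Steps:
-6976/(-19) - 74 = -6976*(-1)/19 - 74 = -109*(-64/19) - 74 = 6976/19 - 74 = 5570/19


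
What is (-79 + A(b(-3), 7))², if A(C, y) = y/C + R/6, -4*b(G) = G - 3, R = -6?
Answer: 51076/9 ≈ 5675.1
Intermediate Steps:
b(G) = ¾ - G/4 (b(G) = -(G - 3)/4 = -(-3 + G)/4 = ¾ - G/4)
A(C, y) = -1 + y/C (A(C, y) = y/C - 6/6 = y/C - 6*⅙ = y/C - 1 = -1 + y/C)
(-79 + A(b(-3), 7))² = (-79 + (7 - (¾ - ¼*(-3)))/(¾ - ¼*(-3)))² = (-79 + (7 - (¾ + ¾))/(¾ + ¾))² = (-79 + (7 - 1*3/2)/(3/2))² = (-79 + 2*(7 - 3/2)/3)² = (-79 + (⅔)*(11/2))² = (-79 + 11/3)² = (-226/3)² = 51076/9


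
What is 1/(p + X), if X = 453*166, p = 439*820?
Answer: 1/435178 ≈ 2.2979e-6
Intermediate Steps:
p = 359980
X = 75198
1/(p + X) = 1/(359980 + 75198) = 1/435178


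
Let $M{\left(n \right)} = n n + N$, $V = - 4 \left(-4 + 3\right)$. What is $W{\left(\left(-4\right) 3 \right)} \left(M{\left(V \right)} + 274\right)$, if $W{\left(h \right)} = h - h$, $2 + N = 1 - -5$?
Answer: $0$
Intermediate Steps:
$N = 4$ ($N = -2 + \left(1 - -5\right) = -2 + \left(1 + 5\right) = -2 + 6 = 4$)
$V = 4$ ($V = \left(-4\right) \left(-1\right) = 4$)
$W{\left(h \right)} = 0$
$M{\left(n \right)} = 4 + n^{2}$ ($M{\left(n \right)} = n n + 4 = n^{2} + 4 = 4 + n^{2}$)
$W{\left(\left(-4\right) 3 \right)} \left(M{\left(V \right)} + 274\right) = 0 \left(\left(4 + 4^{2}\right) + 274\right) = 0 \left(\left(4 + 16\right) + 274\right) = 0 \left(20 + 274\right) = 0 \cdot 294 = 0$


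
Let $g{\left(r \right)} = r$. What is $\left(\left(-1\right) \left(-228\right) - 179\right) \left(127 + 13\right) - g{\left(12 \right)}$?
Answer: $6848$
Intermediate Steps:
$\left(\left(-1\right) \left(-228\right) - 179\right) \left(127 + 13\right) - g{\left(12 \right)} = \left(\left(-1\right) \left(-228\right) - 179\right) \left(127 + 13\right) - 12 = \left(228 - 179\right) 140 - 12 = 49 \cdot 140 - 12 = 6860 - 12 = 6848$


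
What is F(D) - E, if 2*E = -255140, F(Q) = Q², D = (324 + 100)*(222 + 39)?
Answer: 12246648466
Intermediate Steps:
D = 110664 (D = 424*261 = 110664)
E = -127570 (E = (½)*(-255140) = -127570)
F(D) - E = 110664² - 1*(-127570) = 12246520896 + 127570 = 12246648466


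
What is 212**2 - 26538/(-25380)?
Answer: 190117543/4230 ≈ 44945.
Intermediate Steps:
212**2 - 26538/(-25380) = 44944 - 26538*(-1/25380) = 44944 + 4423/4230 = 190117543/4230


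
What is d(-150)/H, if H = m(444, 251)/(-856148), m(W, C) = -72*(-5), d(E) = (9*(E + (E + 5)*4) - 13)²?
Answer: -9275483673893/90 ≈ -1.0306e+11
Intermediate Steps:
d(E) = (167 + 45*E)² (d(E) = (9*(E + (5 + E)*4) - 13)² = (9*(E + (20 + 4*E)) - 13)² = (9*(20 + 5*E) - 13)² = ((180 + 45*E) - 13)² = (167 + 45*E)²)
m(W, C) = 360
H = -90/214037 (H = 360/(-856148) = 360*(-1/856148) = -90/214037 ≈ -0.00042049)
d(-150)/H = (167 + 45*(-150))²/(-90/214037) = (167 - 6750)²*(-214037/90) = (-6583)²*(-214037/90) = 43335889*(-214037/90) = -9275483673893/90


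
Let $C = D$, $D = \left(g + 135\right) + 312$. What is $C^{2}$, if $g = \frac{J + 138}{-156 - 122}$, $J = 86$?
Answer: $\frac{3846604441}{19321} \approx 1.9909 \cdot 10^{5}$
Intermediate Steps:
$g = - \frac{112}{139}$ ($g = \frac{86 + 138}{-156 - 122} = \frac{224}{-278} = 224 \left(- \frac{1}{278}\right) = - \frac{112}{139} \approx -0.80576$)
$D = \frac{62021}{139}$ ($D = \left(- \frac{112}{139} + 135\right) + 312 = \frac{18653}{139} + 312 = \frac{62021}{139} \approx 446.19$)
$C = \frac{62021}{139} \approx 446.19$
$C^{2} = \left(\frac{62021}{139}\right)^{2} = \frac{3846604441}{19321}$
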